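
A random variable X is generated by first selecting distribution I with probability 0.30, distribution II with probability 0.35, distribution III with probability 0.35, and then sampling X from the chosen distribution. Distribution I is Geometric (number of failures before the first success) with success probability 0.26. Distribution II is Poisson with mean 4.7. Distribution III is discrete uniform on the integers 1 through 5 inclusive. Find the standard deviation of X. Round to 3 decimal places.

2.519

Per component, I: μ=2.84615, E[X²]=19.0473; II: μ=4.7, E[X²]=26.79; III: μ=3, E[X²]=11.
E[X] = 0.3·2.84615 + 0.35·4.7 + 0.35·3 = 3.54885.
E[X²] = 0.3·19.0473 + 0.35·26.79 + 0.35·11 = 18.9407.
Var(X) = E[X²] − (E[X])² = 18.9407 − 12.5943 = 6.34639.
SD(X) = √6.34639 = 2.5192.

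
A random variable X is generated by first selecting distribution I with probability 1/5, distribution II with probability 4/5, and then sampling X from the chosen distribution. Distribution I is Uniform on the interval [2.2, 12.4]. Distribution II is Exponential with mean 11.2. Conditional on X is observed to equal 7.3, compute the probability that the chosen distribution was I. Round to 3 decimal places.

Likelihoods f(7.3 | ·): I: 0.0980392; II: 0.0465281.
Posterior ∝ prior × likelihood. Numerator for I: 0.2·0.0980392 = 0.0196078.
Normalizing constant: 0.2·0.0980392 + 0.8·0.0465281 = 0.0568303.
P(I | observation) = 0.0196078 / 0.0568303 = 0.345024.

0.345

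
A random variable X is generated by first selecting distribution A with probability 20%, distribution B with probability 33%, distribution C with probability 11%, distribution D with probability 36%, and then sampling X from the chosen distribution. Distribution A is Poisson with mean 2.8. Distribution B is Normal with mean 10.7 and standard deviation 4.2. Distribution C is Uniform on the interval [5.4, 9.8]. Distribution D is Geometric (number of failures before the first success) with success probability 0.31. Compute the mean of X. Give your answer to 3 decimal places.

5.728

Component means — A: 2.8; B: 10.7; C: 7.6; D: 2.22581.
E[X] = 0.2·2.8 + 0.33·10.7 + 0.11·7.6 + 0.36·2.22581 = 5.72829.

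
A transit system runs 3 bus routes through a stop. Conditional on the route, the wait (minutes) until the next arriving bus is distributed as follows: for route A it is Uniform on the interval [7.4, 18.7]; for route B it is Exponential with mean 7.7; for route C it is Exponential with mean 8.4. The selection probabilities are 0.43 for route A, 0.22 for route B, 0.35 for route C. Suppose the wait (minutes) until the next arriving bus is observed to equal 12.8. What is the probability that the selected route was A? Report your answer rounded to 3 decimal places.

0.724

Likelihoods f(12.8 | ·): A: 0.0884956; B: 0.0246357; C: 0.0259381.
Posterior ∝ prior × likelihood. Numerator for A: 0.43·0.0884956 = 0.0380531.
Normalizing constant: 0.43·0.0884956 + 0.22·0.0246357 + 0.35·0.0259381 = 0.0525513.
P(A | observation) = 0.0380531 / 0.0525513 = 0.724113.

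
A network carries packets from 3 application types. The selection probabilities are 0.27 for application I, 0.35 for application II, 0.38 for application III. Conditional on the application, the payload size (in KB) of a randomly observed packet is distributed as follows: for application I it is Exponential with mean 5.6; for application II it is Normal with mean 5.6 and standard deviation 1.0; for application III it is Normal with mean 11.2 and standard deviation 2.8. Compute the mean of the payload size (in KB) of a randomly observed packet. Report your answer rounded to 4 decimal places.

Component means — I: 5.6; II: 5.6; III: 11.2.
E[X] = 0.27·5.6 + 0.35·5.6 + 0.38·11.2 = 7.728.

7.7280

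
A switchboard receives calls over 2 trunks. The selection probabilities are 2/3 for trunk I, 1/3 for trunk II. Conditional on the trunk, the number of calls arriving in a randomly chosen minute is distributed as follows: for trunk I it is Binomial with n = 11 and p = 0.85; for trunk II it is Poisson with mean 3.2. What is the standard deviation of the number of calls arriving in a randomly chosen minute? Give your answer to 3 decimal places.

Per component, I: μ=9.35, E[X²]=88.825; II: μ=3.2, E[X²]=13.44.
E[X] = 0.666667·9.35 + 0.333333·3.2 = 7.3.
E[X²] = 0.666667·88.825 + 0.333333·13.44 = 63.6967.
Var(X) = E[X²] − (E[X])² = 63.6967 − 53.29 = 10.4067.
SD(X) = √10.4067 = 3.22594.

3.226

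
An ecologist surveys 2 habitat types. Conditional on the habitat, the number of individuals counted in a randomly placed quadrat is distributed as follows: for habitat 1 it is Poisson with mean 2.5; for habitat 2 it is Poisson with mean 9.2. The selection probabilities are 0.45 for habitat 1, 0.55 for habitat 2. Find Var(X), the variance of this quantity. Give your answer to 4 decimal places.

17.2953

Per component, 1: μ=2.5, E[X²]=8.75; 2: μ=9.2, E[X²]=93.84.
E[X] = 0.45·2.5 + 0.55·9.2 = 6.185.
E[X²] = 0.45·8.75 + 0.55·93.84 = 55.5495.
Var(X) = E[X²] − (E[X])² = 55.5495 − 38.2542 = 17.2953.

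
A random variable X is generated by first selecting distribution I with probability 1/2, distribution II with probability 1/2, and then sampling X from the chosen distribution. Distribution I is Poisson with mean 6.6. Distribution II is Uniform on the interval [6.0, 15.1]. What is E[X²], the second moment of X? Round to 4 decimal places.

For each component E[X²] = Var + (mean)², giving I: 50.16; II: 118.203.
Overall E[X²] = 0.5·50.16 + 0.5·118.203 = 84.1817.

84.1817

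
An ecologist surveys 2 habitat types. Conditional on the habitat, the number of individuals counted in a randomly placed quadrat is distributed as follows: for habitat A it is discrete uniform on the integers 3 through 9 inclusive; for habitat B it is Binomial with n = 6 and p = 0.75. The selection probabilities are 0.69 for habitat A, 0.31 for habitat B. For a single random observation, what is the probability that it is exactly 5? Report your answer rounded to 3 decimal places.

Conditional on each habitat, P(X = 5): A: 0.142857; B: 0.355957.
By total probability, P(X = 5) = 0.69·0.142857 + 0.31·0.355957 = 0.208918.

0.209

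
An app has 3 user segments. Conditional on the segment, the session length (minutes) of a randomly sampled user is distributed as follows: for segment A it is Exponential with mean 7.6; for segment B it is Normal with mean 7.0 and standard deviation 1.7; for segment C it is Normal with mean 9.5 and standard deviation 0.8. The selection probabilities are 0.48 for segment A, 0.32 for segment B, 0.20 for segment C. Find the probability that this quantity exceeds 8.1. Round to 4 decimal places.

0.4401

Conditional on each segment, P(X > 8.1): A: 0.344456; B: 0.258797; C: 0.959941.
By total probability, P(X > 8.1) = 0.48·0.344456 + 0.32·0.258797 + 0.2·0.959941 = 0.440142.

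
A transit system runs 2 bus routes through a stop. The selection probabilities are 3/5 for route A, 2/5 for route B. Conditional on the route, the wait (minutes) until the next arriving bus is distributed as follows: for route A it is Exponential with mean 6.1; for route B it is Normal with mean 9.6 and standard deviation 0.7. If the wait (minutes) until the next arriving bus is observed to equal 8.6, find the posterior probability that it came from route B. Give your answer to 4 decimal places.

0.7738

Likelihoods f(8.6 | ·): A: 0.0400301; B: 0.205426.
Posterior ∝ prior × likelihood. Numerator for B: 0.4·0.205426 = 0.0821702.
Normalizing constant: 0.6·0.0400301 + 0.4·0.205426 = 0.106188.
P(B | observation) = 0.0821702 / 0.106188 = 0.773816.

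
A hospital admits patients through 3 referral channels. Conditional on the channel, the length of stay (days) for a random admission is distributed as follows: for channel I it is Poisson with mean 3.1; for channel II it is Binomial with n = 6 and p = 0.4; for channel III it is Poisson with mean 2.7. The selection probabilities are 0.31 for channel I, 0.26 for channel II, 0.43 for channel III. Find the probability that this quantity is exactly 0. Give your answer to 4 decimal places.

0.0550

Conditional on each channel, P(X = 0): I: 0.0450492; II: 0.046656; III: 0.0672055.
By total probability, P(X = 0) = 0.31·0.0450492 + 0.26·0.046656 + 0.43·0.0672055 = 0.0549942.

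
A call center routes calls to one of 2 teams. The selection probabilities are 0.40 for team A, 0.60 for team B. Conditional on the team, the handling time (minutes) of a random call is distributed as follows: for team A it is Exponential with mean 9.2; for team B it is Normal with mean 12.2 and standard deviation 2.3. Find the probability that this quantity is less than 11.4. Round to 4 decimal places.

Conditional on each team, P(X < 11.4): A: 0.710364; B: 0.363985.
By total probability, P(X < 11.4) = 0.4·0.710364 + 0.6·0.363985 = 0.502537.

0.5025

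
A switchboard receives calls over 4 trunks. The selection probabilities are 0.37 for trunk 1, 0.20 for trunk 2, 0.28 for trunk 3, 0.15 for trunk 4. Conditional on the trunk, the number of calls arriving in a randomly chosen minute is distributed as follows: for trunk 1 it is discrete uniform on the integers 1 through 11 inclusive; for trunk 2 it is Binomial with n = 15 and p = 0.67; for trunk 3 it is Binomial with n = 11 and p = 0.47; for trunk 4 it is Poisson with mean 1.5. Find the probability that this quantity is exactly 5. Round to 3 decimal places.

0.103

Conditional on each trunk, P(X = 5): 1: 0.0909091; 2: 0.00620967; 3: 0.234848; 4: 0.01412.
By total probability, P(X = 5) = 0.37·0.0909091 + 0.2·0.00620967 + 0.28·0.234848 + 0.15·0.01412 = 0.102754.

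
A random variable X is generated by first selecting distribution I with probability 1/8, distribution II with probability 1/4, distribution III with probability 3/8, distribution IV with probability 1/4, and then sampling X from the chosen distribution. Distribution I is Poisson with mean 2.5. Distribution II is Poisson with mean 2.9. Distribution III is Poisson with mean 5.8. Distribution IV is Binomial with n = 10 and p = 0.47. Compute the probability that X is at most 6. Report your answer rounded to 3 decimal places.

Conditional on each component, P(X ≤ 6): I: 0.985813; II: 0.971283; III: 0.638391; IV: 0.872935.
By total probability, P(X ≤ 6) = 0.125·0.985813 + 0.25·0.971283 + 0.375·0.638391 + 0.25·0.872935 = 0.823678.

0.824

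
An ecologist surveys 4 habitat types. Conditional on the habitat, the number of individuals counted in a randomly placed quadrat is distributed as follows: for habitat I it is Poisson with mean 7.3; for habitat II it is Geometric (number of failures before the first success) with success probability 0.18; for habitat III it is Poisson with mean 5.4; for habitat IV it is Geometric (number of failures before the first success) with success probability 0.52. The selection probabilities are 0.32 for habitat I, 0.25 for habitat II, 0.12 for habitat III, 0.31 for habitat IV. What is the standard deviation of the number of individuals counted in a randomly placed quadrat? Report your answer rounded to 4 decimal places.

4.0529

Per component, I: μ=7.3, E[X²]=60.59; II: μ=4.55556, E[X²]=46.0617; III: μ=5.4, E[X²]=34.56; IV: μ=0.923077, E[X²]=2.62722.
E[X] = 0.32·7.3 + 0.25·4.55556 + 0.12·5.4 + 0.31·0.923077 = 4.40904.
E[X²] = 0.32·60.59 + 0.25·46.0617 + 0.12·34.56 + 0.31·2.62722 = 35.8659.
Var(X) = E[X²] − (E[X])² = 35.8659 − 19.4397 = 16.4262.
SD(X) = √16.4262 = 4.05293.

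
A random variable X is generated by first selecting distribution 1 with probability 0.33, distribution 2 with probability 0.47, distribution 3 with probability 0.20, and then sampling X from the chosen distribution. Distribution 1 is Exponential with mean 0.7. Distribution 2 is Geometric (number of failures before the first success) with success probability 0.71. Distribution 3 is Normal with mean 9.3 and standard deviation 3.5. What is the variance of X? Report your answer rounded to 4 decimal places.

15.2082

Per component, 1: μ=0.7, E[X²]=0.98; 2: μ=0.408451, E[X²]=0.742115; 3: μ=9.3, E[X²]=98.74.
E[X] = 0.33·0.7 + 0.47·0.408451 + 0.2·9.3 = 2.28297.
E[X²] = 0.33·0.98 + 0.47·0.742115 + 0.2·98.74 = 20.4202.
Var(X) = E[X²] − (E[X])² = 20.4202 − 5.21196 = 15.2082.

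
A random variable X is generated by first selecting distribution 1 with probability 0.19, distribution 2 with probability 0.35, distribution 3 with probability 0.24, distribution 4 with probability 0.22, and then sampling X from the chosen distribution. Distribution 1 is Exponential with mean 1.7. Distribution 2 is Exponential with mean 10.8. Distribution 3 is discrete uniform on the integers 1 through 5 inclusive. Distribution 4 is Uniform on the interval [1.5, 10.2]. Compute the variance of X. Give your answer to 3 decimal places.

56.971

Per component, 1: μ=1.7, E[X²]=5.78; 2: μ=10.8, E[X²]=233.28; 3: μ=3, E[X²]=11; 4: μ=5.85, E[X²]=40.53.
E[X] = 0.19·1.7 + 0.35·10.8 + 0.24·3 + 0.22·5.85 = 6.11.
E[X²] = 0.19·5.78 + 0.35·233.28 + 0.24·11 + 0.22·40.53 = 94.3028.
Var(X) = E[X²] − (E[X])² = 94.3028 − 37.3321 = 56.9707.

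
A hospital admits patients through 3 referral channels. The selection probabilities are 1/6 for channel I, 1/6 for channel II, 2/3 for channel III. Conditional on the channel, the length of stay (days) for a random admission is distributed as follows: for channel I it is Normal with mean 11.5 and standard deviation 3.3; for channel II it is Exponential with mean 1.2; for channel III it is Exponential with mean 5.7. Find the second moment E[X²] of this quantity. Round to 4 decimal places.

For each component E[X²] = Var + (mean)², giving I: 143.14; II: 2.88; III: 64.98.
Overall E[X²] = 0.166667·143.14 + 0.166667·2.88 + 0.666667·64.98 = 67.6567.

67.6567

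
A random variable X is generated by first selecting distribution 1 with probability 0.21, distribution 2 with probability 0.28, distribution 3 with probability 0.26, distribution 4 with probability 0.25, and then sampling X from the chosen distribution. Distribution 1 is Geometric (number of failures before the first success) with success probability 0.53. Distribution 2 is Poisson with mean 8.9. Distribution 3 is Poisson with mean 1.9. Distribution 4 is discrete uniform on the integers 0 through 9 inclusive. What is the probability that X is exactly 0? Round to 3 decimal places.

Conditional on each component, P(X = 0): 1: 0.53; 2: 0.000136389; 3: 0.149569; 4: 0.1.
By total probability, P(X = 0) = 0.21·0.53 + 0.28·0.000136389 + 0.26·0.149569 + 0.25·0.1 = 0.175226.

0.175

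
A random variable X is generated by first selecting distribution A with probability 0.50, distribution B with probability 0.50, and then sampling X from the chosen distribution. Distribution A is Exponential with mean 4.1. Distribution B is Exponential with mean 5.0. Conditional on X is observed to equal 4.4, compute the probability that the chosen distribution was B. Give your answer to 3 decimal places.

Likelihoods f(4.4 | ·): A: 0.0833958; B: 0.0829566.
Posterior ∝ prior × likelihood. Numerator for B: 0.5·0.0829566 = 0.0414783.
Normalizing constant: 0.5·0.0833958 + 0.5·0.0829566 = 0.0831762.
P(B | observation) = 0.0414783 / 0.0831762 = 0.49868.

0.499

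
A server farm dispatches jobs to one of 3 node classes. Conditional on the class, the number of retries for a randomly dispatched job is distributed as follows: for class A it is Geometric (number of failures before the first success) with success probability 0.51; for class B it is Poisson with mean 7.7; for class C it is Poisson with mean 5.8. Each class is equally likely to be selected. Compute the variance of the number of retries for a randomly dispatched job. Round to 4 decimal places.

Per component, A: μ=0.960784, E[X²]=2.807; B: μ=7.7, E[X²]=66.99; C: μ=5.8, E[X²]=39.44.
E[X] = 0.333333·0.960784 + 0.333333·7.7 + 0.333333·5.8 = 4.82026.
E[X²] = 0.333333·2.807 + 0.333333·66.99 + 0.333333·39.44 = 36.4123.
Var(X) = E[X²] − (E[X])² = 36.4123 − 23.2349 = 13.1774.

13.1774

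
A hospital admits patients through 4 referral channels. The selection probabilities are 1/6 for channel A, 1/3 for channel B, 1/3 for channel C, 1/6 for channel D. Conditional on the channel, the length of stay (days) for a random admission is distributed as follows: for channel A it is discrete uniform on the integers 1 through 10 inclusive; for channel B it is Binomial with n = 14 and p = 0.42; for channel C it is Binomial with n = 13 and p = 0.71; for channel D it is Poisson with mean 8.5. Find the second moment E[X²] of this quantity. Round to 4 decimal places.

61.8265

For each component E[X²] = Var + (mean)², giving A: 38.5; B: 37.9848; C: 87.8696; D: 80.75.
Overall E[X²] = 0.166667·38.5 + 0.333333·37.9848 + 0.333333·87.8696 + 0.166667·80.75 = 61.8265.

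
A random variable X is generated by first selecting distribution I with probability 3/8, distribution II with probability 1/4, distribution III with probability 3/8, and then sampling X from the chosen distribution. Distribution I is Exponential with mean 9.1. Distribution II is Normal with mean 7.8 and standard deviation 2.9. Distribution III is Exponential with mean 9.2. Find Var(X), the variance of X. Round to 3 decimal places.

Per component, I: μ=9.1, E[X²]=165.62; II: μ=7.8, E[X²]=69.25; III: μ=9.2, E[X²]=169.28.
E[X] = 0.375·9.1 + 0.25·7.8 + 0.375·9.2 = 8.8125.
E[X²] = 0.375·165.62 + 0.25·69.25 + 0.375·169.28 = 142.9.
Var(X) = E[X²] − (E[X])² = 142.9 − 77.6602 = 65.2398.

65.240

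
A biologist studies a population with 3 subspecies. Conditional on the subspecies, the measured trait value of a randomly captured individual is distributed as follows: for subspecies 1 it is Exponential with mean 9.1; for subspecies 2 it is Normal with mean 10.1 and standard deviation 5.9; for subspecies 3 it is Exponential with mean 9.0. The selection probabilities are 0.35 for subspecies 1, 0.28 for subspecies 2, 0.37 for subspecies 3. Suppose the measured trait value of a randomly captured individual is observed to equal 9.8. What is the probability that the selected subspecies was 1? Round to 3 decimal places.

0.286

Likelihoods f(9.8 | ·): 1: 0.0374332; 2: 0.06753; 3: 0.0373989.
Posterior ∝ prior × likelihood. Numerator for 1: 0.35·0.0374332 = 0.0131016.
Normalizing constant: 0.35·0.0374332 + 0.28·0.06753 + 0.37·0.0373989 = 0.0458476.
P(1 | observation) = 0.0131016 / 0.0458476 = 0.285764.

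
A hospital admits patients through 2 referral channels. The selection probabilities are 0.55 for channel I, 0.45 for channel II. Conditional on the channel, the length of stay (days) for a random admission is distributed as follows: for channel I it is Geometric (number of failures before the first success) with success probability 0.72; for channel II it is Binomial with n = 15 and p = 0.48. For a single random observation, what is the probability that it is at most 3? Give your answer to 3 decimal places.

Conditional on each channel, P(X ≤ 3): I: 0.993853; II: 0.0254018.
By total probability, P(X ≤ 3) = 0.55·0.993853 + 0.45·0.0254018 = 0.55805.

0.558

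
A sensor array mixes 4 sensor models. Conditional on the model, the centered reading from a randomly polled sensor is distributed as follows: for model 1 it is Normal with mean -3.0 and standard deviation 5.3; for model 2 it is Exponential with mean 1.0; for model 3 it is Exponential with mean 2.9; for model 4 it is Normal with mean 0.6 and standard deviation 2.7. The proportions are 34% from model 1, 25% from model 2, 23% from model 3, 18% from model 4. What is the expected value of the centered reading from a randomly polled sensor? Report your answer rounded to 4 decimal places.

Component means — 1: -3; 2: 1; 3: 2.9; 4: 0.6.
E[X] = 0.34·-3 + 0.25·1 + 0.23·2.9 + 0.18·0.6 = 0.005.

0.0050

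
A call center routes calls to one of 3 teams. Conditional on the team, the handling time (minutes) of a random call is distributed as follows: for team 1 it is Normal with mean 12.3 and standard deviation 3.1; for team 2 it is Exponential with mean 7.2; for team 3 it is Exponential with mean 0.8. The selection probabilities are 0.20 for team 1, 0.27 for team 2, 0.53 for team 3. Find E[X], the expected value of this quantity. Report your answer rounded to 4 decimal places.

4.8280

Component means — 1: 12.3; 2: 7.2; 3: 0.8.
E[X] = 0.2·12.3 + 0.27·7.2 + 0.53·0.8 = 4.828.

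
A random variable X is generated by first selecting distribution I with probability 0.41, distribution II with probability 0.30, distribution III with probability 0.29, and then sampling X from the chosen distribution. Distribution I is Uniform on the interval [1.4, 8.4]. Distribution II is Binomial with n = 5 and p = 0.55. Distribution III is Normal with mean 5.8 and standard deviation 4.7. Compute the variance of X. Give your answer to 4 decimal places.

9.9257

Per component, I: μ=4.9, E[X²]=28.0933; II: μ=2.75, E[X²]=8.8; III: μ=5.8, E[X²]=55.73.
E[X] = 0.41·4.9 + 0.3·2.75 + 0.29·5.8 = 4.516.
E[X²] = 0.41·28.0933 + 0.3·8.8 + 0.29·55.73 = 30.32.
Var(X) = E[X²] − (E[X])² = 30.32 − 20.3943 = 9.92571.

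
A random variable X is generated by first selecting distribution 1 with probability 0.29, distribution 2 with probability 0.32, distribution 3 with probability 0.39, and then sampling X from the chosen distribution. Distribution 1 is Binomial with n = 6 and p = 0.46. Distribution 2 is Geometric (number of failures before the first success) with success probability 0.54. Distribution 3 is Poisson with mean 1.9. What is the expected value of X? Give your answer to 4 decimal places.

Component means — 1: 2.76; 2: 0.851852; 3: 1.9.
E[X] = 0.29·2.76 + 0.32·0.851852 + 0.39·1.9 = 1.81399.

1.8140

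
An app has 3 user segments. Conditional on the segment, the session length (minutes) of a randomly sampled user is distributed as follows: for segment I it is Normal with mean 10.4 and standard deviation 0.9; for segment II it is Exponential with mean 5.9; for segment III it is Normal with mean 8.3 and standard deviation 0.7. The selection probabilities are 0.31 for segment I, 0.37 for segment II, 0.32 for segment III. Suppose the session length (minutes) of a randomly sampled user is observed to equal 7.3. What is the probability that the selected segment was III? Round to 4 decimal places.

0.7798

Likelihoods f(7.3 | ·): I: 0.00117595; II: 0.0491814; III: 0.205426.
Posterior ∝ prior × likelihood. Numerator for III: 0.32·0.205426 = 0.0657362.
Normalizing constant: 0.31·0.00117595 + 0.37·0.0491814 + 0.32·0.205426 = 0.0842978.
P(III | observation) = 0.0657362 / 0.0842978 = 0.779809.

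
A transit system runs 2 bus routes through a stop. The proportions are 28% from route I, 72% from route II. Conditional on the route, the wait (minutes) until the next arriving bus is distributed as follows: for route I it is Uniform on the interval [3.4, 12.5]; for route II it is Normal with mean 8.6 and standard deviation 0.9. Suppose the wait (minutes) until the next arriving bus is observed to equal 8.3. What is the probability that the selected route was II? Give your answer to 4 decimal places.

0.9075

Likelihoods f(8.3 | ·): I: 0.10989; II: 0.419315.
Posterior ∝ prior × likelihood. Numerator for II: 0.72·0.419315 = 0.301907.
Normalizing constant: 0.28·0.10989 + 0.72·0.419315 = 0.332676.
P(II | observation) = 0.301907 / 0.332676 = 0.90751.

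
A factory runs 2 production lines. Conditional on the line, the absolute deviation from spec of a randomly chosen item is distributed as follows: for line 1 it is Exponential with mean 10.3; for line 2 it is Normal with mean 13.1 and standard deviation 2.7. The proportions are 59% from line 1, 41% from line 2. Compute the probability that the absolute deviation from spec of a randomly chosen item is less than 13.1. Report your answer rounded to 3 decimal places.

Conditional on each line, P(X < 13.1): 1: 0.719686; 2: 0.5.
By total probability, P(X < 13.1) = 0.59·0.719686 + 0.41·0.5 = 0.629615.

0.630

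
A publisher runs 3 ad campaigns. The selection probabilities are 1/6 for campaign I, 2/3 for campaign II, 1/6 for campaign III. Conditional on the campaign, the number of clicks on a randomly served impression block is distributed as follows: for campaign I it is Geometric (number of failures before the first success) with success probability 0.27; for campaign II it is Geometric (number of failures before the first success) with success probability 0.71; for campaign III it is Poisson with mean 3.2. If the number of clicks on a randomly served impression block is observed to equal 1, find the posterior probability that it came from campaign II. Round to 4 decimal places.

Likelihoods P(X=1 | ·): I: 0.1971; II: 0.2059; III: 0.130439.
Posterior ∝ prior × likelihood. Numerator for II: 0.666667·0.2059 = 0.137267.
Normalizing constant: 0.166667·0.1971 + 0.666667·0.2059 + 0.166667·0.130439 = 0.191857.
P(II | observation) = 0.137267 / 0.191857 = 0.715465.

0.7155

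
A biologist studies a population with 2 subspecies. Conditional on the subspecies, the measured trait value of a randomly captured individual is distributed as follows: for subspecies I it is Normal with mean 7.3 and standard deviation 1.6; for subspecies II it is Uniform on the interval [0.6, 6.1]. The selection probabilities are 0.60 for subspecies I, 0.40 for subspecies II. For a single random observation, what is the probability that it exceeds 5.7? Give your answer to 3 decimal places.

0.534

Conditional on each subspecies, P(X > 5.7): I: 0.841345; II: 0.0727273.
By total probability, P(X > 5.7) = 0.6·0.841345 + 0.4·0.0727273 = 0.533898.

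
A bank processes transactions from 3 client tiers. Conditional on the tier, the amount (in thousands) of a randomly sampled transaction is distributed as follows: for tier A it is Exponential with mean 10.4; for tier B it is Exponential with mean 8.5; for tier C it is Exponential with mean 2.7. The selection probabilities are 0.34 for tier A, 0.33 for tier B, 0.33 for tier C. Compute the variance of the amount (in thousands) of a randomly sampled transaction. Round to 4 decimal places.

73.7434

Per component, A: μ=10.4, E[X²]=216.32; B: μ=8.5, E[X²]=144.5; C: μ=2.7, E[X²]=14.58.
E[X] = 0.34·10.4 + 0.33·8.5 + 0.33·2.7 = 7.232.
E[X²] = 0.34·216.32 + 0.33·144.5 + 0.33·14.58 = 126.045.
Var(X) = E[X²] − (E[X])² = 126.045 − 52.3018 = 73.7434.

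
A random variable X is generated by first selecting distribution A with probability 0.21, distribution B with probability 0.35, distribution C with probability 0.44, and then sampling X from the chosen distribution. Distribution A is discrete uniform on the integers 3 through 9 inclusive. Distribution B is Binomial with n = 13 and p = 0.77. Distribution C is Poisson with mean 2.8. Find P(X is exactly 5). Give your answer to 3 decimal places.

Conditional on each component, P(X = 5): A: 0.142857; B: 0.00272807; C: 0.0872136.
By total probability, P(X = 5) = 0.21·0.142857 + 0.35·0.00272807 + 0.44·0.0872136 = 0.0693288.

0.069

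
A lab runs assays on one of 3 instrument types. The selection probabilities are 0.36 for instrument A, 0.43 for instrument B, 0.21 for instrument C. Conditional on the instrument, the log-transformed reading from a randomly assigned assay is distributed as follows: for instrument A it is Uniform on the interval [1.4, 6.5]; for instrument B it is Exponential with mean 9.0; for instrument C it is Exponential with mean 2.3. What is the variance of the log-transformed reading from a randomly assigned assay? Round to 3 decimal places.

44.928

Per component, A: μ=3.95, E[X²]=17.77; B: μ=9, E[X²]=162; C: μ=2.3, E[X²]=10.58.
E[X] = 0.36·3.95 + 0.43·9 + 0.21·2.3 = 5.775.
E[X²] = 0.36·17.77 + 0.43·162 + 0.21·10.58 = 78.279.
Var(X) = E[X²] − (E[X])² = 78.279 − 33.3506 = 44.9284.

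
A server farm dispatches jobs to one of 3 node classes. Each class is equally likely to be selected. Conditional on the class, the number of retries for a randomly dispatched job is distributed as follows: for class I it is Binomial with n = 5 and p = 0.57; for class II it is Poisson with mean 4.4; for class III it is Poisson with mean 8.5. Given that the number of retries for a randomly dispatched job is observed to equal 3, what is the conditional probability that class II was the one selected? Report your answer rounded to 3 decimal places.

Likelihoods P(X=3 | ·): I: 0.342422; II: 0.174305; III: 0.0208258.
Posterior ∝ prior × likelihood. Numerator for II: 0.333333·0.174305 = 0.0581018.
Normalizing constant: 0.333333·0.342422 + 0.333333·0.174305 + 0.333333·0.0208258 = 0.179184.
P(II | observation) = 0.0581018 / 0.179184 = 0.324257.

0.324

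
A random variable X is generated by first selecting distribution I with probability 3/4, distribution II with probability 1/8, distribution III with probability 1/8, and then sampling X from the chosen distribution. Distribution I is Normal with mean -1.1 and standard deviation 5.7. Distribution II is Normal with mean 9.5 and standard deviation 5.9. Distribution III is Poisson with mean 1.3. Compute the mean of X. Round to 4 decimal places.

Component means — I: -1.1; II: 9.5; III: 1.3.
E[X] = 0.75·-1.1 + 0.125·9.5 + 0.125·1.3 = 0.525.

0.5250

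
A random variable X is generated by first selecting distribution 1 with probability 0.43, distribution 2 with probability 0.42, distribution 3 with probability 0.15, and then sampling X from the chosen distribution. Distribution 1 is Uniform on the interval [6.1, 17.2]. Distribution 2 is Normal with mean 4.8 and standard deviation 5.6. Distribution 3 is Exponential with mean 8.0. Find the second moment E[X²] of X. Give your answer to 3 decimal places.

104.824

For each component E[X²] = Var + (mean)², giving 1: 145.99; 2: 54.4; 3: 128.
Overall E[X²] = 0.43·145.99 + 0.42·54.4 + 0.15·128 = 104.824.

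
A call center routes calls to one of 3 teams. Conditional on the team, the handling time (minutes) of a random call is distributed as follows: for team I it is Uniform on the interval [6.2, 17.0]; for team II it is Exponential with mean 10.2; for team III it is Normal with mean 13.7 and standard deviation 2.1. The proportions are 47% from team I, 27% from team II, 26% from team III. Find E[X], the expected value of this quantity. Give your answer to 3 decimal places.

Component means — I: 11.6; II: 10.2; III: 13.7.
E[X] = 0.47·11.6 + 0.27·10.2 + 0.26·13.7 = 11.768.

11.768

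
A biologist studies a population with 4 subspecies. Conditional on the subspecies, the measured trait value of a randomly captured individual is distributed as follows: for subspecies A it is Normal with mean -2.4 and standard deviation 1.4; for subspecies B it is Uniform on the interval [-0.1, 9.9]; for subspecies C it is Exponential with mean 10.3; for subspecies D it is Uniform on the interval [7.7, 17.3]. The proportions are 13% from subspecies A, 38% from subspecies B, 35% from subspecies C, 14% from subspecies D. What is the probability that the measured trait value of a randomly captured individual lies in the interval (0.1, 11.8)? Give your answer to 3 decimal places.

0.672

Conditional on each subspecies, P(0.1 < X < 11.8): A: 0.0370728; B: 0.98; C: 0.672315; D: 0.427083.
By total probability, P(0.1 < X < 11.8) = 0.13·0.0370728 + 0.38·0.98 + 0.35·0.672315 + 0.14·0.427083 = 0.672321.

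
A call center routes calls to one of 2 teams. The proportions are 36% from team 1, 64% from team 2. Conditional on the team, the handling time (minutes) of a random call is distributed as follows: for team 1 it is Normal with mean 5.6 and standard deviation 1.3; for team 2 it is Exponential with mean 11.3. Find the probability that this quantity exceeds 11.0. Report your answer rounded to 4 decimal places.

Conditional on each team, P(X > 11.0): 1: 1.63467e-05; 2: 0.377777.
By total probability, P(X > 11.0) = 0.36·1.63467e-05 + 0.64·0.377777 = 0.241783.

0.2418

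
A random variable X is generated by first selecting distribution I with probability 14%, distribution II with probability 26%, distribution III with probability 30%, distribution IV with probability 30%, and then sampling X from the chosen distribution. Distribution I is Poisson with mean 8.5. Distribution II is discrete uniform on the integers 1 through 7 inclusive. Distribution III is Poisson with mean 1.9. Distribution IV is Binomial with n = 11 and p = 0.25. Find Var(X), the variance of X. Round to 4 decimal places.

Per component, I: μ=8.5, E[X²]=80.75; II: μ=4, E[X²]=20; III: μ=1.9, E[X²]=5.51; IV: μ=2.75, E[X²]=9.625.
E[X] = 0.14·8.5 + 0.26·4 + 0.3·1.9 + 0.3·2.75 = 3.625.
E[X²] = 0.14·80.75 + 0.26·20 + 0.3·5.51 + 0.3·9.625 = 21.0455.
Var(X) = E[X²] − (E[X])² = 21.0455 − 13.1406 = 7.90488.

7.9049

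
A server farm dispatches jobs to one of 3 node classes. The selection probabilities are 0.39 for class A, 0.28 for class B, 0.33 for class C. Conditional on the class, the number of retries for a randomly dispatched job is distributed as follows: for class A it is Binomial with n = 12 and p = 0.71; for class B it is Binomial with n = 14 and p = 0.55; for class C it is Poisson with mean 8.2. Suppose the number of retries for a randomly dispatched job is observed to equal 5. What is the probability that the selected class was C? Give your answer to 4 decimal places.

0.4749

Likelihoods P(X=5 | ·): A: 0.0246492; B: 0.0762413; C: 0.0848542.
Posterior ∝ prior × likelihood. Numerator for C: 0.33·0.0848542 = 0.0280019.
Normalizing constant: 0.39·0.0246492 + 0.28·0.0762413 + 0.33·0.0848542 = 0.0589626.
P(C | observation) = 0.0280019 / 0.0589626 = 0.474909.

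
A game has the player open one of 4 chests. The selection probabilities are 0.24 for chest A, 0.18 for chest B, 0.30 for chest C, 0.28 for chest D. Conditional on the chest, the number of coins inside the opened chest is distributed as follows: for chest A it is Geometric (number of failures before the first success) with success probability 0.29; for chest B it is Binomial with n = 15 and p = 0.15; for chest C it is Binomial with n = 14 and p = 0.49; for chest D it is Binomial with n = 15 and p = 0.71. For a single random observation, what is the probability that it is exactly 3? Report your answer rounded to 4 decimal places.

0.0720

Conditional on each chest, P(X = 3): A: 0.103794; B: 0.21843; C: 0.0259993; D: 5.76186e-05.
By total probability, P(X = 3) = 0.24·0.103794 + 0.18·0.21843 + 0.3·0.0259993 + 0.28·5.76186e-05 = 0.0720439.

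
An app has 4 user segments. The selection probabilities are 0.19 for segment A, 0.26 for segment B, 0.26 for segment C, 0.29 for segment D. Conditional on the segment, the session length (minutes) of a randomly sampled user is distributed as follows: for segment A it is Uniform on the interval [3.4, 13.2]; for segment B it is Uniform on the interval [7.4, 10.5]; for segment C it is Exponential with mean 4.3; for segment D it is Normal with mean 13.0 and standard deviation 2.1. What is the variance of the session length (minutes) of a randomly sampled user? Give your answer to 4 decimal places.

18.2490

Per component, A: μ=8.3, E[X²]=76.8933; B: μ=8.95, E[X²]=80.9033; C: μ=4.3, E[X²]=36.98; D: μ=13, E[X²]=173.41.
E[X] = 0.19·8.3 + 0.26·8.95 + 0.26·4.3 + 0.29·13 = 8.792.
E[X²] = 0.19·76.8933 + 0.26·80.9033 + 0.26·36.98 + 0.29·173.41 = 95.5483.
Var(X) = E[X²] − (E[X])² = 95.5483 − 77.2993 = 18.249.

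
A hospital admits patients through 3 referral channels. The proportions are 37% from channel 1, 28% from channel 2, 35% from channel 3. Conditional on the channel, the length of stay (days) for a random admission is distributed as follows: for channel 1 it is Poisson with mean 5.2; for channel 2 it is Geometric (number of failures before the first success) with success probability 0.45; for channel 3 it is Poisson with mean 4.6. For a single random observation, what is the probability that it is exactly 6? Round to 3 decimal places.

Conditional on each channel, P(X = 6): 1: 0.15148; 2: 0.0124563; 3: 0.13227.
By total probability, P(X = 6) = 0.37·0.15148 + 0.28·0.0124563 + 0.35·0.13227 = 0.10583.

0.106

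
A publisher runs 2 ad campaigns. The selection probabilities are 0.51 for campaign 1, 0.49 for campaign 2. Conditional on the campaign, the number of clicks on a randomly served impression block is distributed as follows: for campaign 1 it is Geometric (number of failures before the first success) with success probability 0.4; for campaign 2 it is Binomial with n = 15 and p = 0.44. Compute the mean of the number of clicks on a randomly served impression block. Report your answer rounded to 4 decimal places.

Component means — 1: 1.5; 2: 6.6.
E[X] = 0.51·1.5 + 0.49·6.6 = 3.999.

3.9990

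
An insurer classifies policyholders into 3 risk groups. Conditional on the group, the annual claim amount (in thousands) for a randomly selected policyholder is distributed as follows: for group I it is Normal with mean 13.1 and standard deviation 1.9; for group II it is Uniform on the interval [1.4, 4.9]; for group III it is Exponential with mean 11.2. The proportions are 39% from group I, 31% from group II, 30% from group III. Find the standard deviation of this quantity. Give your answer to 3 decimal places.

7.601

Per component, I: μ=13.1, E[X²]=175.22; II: μ=3.15, E[X²]=10.9433; III: μ=11.2, E[X²]=250.88.
E[X] = 0.39·13.1 + 0.31·3.15 + 0.3·11.2 = 9.4455.
E[X²] = 0.39·175.22 + 0.31·10.9433 + 0.3·250.88 = 146.992.
Var(X) = E[X²] − (E[X])² = 146.992 − 89.2175 = 57.7748.
SD(X) = √57.7748 = 7.60097.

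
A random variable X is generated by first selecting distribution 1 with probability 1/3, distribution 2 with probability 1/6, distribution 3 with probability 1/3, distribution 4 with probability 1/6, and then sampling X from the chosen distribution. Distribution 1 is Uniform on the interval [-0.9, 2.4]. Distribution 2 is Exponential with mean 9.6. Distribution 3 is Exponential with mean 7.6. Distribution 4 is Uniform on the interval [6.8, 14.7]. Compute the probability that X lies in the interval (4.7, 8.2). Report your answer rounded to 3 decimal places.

0.127

Conditional on each component, P(4.7 < X < 8.2): 1: 0; 2: 0.187244; 3: 0.198841; 4: 0.177215.
By total probability, P(4.7 < X < 8.2) = 0.333333·0 + 0.166667·0.187244 + 0.333333·0.198841 + 0.166667·0.177215 = 0.127024.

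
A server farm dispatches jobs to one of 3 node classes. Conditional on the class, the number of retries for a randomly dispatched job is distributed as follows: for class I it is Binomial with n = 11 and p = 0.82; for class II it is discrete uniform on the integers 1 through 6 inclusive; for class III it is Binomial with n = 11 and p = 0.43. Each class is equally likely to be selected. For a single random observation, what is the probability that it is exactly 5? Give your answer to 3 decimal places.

0.135

Conditional on each class, P(X = 5): I: 0.00582568; II: 0.166667; III: 0.232934.
By total probability, P(X = 5) = 0.333333·0.00582568 + 0.333333·0.166667 + 0.333333·0.232934 = 0.135142.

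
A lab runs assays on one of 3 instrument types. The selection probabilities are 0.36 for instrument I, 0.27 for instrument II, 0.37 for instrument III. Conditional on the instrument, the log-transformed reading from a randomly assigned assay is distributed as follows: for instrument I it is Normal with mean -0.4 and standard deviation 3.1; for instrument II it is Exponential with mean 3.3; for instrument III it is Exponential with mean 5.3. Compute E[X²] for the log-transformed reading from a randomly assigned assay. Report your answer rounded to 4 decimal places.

30.1844

For each component E[X²] = Var + (mean)², giving I: 9.77; II: 21.78; III: 56.18.
Overall E[X²] = 0.36·9.77 + 0.27·21.78 + 0.37·56.18 = 30.1844.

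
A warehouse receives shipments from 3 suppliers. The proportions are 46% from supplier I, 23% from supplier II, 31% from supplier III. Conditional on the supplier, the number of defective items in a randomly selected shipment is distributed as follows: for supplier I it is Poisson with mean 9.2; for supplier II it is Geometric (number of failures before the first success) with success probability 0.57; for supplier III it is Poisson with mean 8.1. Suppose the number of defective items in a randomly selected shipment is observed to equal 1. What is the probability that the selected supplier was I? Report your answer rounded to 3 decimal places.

0.007

Likelihoods P(X=1 | ·): I: 0.000929562; II: 0.2451; III: 0.00245867.
Posterior ∝ prior × likelihood. Numerator for I: 0.46·0.000929562 = 0.000427599.
Normalizing constant: 0.46·0.000929562 + 0.23·0.2451 + 0.31·0.00245867 = 0.0575628.
P(I | observation) = 0.000427599 / 0.0575628 = 0.00742839.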